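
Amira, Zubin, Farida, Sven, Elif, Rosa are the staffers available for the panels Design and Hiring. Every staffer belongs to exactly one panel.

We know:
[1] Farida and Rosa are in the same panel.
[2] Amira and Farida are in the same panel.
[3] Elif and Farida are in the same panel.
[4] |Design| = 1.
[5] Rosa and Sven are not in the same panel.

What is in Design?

Design = {Sven}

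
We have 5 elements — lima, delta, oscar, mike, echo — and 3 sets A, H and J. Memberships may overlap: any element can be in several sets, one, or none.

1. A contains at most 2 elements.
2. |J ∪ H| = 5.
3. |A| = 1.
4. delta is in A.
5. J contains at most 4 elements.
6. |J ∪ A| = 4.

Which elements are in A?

From (4): delta ∈ A.
(3): A already has 1, so the rest are out.

A = {delta}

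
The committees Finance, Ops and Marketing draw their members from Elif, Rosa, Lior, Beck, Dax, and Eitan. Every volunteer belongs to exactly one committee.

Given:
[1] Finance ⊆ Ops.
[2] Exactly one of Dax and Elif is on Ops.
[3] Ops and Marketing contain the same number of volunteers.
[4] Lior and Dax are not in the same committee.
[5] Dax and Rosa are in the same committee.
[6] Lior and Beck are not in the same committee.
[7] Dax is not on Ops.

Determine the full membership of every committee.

Finance = {}; Ops = {Eitan, Elif, Lior}; Marketing = {Beck, Dax, Rosa}

From (7): Dax ∉ Ops.
(1) contrapositive: Dax ∉ Finance.
(2) (exactly one): Elif ∈ Ops.
(5): Rosa matches Dax: Rosa ∉ Finance.
(5): Rosa matches Dax: Rosa ∉ Ops.
Only one committee left: Rosa ∈ Marketing.
Only one committee left: Dax ∈ Marketing.
(4): Lior ∉ Marketing.
Suppose Lior ∈ Finance: no assignment then satisfies all the clues, so Lior ∉ Finance.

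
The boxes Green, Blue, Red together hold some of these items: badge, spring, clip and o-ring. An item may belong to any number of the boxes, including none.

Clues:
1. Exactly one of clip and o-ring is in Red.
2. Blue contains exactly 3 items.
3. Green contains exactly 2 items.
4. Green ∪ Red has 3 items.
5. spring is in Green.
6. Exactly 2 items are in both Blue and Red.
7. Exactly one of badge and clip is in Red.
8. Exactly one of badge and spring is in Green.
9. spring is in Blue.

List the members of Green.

Green = {o-ring, spring}

From (5): spring ∈ Green.
From (9): spring ∈ Blue.
(8) (exactly one): badge ∉ Green.
Suppose clip ∈ Green: no assignment then satisfies all the clues, so clip ∉ Green.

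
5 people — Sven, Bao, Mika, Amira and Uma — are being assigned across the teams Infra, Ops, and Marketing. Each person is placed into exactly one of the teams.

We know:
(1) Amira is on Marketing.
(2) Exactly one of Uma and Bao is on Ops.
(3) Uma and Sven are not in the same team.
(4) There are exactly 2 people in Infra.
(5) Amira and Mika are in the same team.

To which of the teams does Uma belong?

Uma: Ops

From (1): Amira ∈ Marketing.
(5): Mika matches Amira: Mika ∉ Infra.
(5): Mika matches Amira: Mika ∉ Ops.
(5): Mika matches Amira: Mika ∈ Marketing.
Suppose Uma ∈ Infra: no assignment then satisfies all the clues, so Uma ∉ Infra.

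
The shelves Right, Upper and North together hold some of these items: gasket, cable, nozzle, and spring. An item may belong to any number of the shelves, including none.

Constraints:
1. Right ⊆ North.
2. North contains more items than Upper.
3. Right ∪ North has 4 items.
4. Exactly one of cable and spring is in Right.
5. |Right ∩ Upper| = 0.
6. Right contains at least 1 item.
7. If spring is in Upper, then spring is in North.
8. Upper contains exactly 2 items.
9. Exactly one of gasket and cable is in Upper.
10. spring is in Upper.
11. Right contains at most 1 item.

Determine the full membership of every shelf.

Right = {cable}; Upper = {gasket, spring}; North = {cable, gasket, nozzle, spring}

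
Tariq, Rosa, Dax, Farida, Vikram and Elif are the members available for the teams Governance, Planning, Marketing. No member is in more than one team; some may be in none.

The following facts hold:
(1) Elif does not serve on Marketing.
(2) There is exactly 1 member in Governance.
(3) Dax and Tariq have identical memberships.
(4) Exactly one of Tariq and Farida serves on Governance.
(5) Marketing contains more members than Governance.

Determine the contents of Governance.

Governance = {Farida}

From (1): Elif ∉ Marketing.
Suppose Tariq ∈ Governance: no assignment then satisfies all the clues, so Tariq ∉ Governance.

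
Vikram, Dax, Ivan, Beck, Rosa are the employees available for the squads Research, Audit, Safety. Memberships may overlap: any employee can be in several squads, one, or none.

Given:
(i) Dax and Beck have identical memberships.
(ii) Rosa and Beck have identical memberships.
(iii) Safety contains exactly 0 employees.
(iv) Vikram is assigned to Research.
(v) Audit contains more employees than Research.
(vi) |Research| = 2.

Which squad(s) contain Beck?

Beck: Audit

From (iv): Vikram ∈ Research.
(iii): Safety already has 0, so the rest are out.
Suppose Beck ∈ Research: no assignment then satisfies all the clues, so Beck ∉ Research.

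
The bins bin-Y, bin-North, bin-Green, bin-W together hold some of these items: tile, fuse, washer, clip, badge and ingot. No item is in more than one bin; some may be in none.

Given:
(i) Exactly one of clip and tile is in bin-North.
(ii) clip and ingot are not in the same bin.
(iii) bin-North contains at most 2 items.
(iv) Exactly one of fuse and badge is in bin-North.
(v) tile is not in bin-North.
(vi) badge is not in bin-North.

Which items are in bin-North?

From (v): tile ∉ bin-North.
From (vi): badge ∉ bin-North.
(i) (exactly one): clip ∈ bin-North.
(ii): ingot ∉ bin-North.
(iv) (exactly one): fuse ∈ bin-North.
(iii): bin-North already has 2, so the rest are out.

bin-North = {clip, fuse}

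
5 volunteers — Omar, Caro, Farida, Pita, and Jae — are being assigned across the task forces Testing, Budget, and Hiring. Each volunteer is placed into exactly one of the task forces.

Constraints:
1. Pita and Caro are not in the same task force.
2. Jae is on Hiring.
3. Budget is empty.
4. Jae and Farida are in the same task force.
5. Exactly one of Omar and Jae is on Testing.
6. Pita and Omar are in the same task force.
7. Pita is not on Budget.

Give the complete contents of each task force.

Testing = {Omar, Pita}; Budget = {}; Hiring = {Caro, Farida, Jae}

From (2): Jae ∈ Hiring.
From (7): Pita ∉ Budget.
(3): Budget already has 0, so the rest are out.
(4): Farida matches Jae: Farida ∉ Testing.
(4): Farida matches Jae: Farida ∈ Hiring.
(5) (exactly one): Omar ∈ Testing.
(6): Pita matches Omar: Pita ∈ Testing.
(1): Caro ∉ Testing.
Only one task force left: Caro ∈ Hiring.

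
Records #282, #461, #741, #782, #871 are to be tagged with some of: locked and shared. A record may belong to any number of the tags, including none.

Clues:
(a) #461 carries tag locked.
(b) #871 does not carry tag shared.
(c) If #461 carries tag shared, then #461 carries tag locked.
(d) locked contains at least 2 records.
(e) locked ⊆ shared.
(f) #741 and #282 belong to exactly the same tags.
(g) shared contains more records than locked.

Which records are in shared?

shared = {#282, #461, #741, #782}

From (a): #461 ∈ locked.
From (b): #871 ∉ shared.
(e) with #461 ∈ locked: #461 ∈ shared.
(e) contrapositive: #871 ∉ locked.
Suppose #282 ∉ shared: no assignment then satisfies all the clues, so #282 ∈ shared.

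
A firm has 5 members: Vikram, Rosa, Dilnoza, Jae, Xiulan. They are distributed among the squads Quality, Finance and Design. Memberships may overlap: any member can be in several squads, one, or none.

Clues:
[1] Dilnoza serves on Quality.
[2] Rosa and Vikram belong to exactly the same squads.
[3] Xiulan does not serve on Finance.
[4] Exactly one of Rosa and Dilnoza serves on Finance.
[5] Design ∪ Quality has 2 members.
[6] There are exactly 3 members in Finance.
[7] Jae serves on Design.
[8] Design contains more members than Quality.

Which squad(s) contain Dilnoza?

Dilnoza: Design, Quality

From (1): Dilnoza ∈ Quality.
From (3): Xiulan ∉ Finance.
From (7): Jae ∈ Design.
Suppose Dilnoza ∈ Finance: no assignment then satisfies all the clues, so Dilnoza ∉ Finance.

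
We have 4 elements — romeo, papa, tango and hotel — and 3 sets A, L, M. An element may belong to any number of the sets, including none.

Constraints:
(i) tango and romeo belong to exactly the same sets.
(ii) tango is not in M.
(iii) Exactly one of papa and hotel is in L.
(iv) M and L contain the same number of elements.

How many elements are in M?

1

From (ii): tango ∉ M.
(i): romeo matches tango: romeo ∉ M.
Suppose romeo ∈ L: no assignment then satisfies all the clues, so romeo ∉ L.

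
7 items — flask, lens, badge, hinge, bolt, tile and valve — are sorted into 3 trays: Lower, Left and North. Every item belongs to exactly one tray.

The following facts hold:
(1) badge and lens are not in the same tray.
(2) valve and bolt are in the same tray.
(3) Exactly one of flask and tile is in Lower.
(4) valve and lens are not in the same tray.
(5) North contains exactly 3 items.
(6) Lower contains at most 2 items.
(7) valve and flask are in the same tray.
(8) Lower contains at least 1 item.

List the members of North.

North = {bolt, flask, valve}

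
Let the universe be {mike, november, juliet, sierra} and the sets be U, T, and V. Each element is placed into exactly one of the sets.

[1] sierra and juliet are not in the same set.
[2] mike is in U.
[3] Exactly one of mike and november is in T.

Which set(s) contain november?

november: T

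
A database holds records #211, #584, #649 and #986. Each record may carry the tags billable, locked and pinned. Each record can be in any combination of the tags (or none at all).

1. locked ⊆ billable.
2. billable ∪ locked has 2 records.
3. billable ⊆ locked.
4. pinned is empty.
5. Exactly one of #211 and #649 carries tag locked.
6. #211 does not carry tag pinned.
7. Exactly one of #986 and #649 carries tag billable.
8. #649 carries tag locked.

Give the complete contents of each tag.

billable = {#584, #649}; locked = {#584, #649}; pinned = {}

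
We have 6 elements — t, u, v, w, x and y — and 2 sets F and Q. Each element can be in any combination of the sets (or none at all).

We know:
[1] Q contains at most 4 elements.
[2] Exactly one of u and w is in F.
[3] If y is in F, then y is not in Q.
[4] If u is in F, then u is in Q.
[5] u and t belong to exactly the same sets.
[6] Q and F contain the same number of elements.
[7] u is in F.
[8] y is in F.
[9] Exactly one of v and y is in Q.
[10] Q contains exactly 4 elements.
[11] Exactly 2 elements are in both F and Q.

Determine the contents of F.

F = {t, u, x, y}

From (7): u ∈ F.
From (8): y ∈ F.
(2) (exactly one): w ∉ F.
(3): y ∉ Q.
(4): u ∈ Q.
(5): t matches u: t ∈ F.
(5): t matches u: t ∈ Q.
(9) (exactly one): v ∈ Q.
Suppose v ∈ F: no assignment then satisfies all the clues, so v ∉ F.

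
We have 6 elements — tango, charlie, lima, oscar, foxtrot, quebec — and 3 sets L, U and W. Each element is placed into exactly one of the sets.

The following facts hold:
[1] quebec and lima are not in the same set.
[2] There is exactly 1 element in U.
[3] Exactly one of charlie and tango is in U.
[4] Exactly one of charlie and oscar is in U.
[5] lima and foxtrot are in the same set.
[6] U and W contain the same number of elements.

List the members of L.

L = {foxtrot, lima, oscar, tango}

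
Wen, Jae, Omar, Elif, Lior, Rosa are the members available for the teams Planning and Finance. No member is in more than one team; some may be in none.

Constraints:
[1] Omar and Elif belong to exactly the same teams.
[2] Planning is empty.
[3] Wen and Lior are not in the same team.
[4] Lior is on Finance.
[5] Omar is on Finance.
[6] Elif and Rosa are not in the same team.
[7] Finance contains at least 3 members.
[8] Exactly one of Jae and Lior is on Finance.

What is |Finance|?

From (4): Lior ∈ Finance.
From (5): Omar ∈ Finance.
(1): Elif matches Omar: Elif ∉ Planning.
(1): Elif matches Omar: Elif ∈ Finance.
(2): Planning already has 0, so the rest are out.
(3): Wen ∉ Finance.
(6): Rosa ∉ Finance.
(8) (exactly one): Jae ∉ Finance.

3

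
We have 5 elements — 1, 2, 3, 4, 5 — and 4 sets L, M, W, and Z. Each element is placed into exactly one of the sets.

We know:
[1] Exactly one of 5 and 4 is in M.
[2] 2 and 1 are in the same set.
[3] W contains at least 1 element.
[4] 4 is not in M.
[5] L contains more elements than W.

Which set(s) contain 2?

2: L

From (4): 4 ∉ M.
(1) (exactly one): 5 ∈ M.
Suppose 2 ∉ L: no assignment then satisfies all the clues, so 2 ∈ L.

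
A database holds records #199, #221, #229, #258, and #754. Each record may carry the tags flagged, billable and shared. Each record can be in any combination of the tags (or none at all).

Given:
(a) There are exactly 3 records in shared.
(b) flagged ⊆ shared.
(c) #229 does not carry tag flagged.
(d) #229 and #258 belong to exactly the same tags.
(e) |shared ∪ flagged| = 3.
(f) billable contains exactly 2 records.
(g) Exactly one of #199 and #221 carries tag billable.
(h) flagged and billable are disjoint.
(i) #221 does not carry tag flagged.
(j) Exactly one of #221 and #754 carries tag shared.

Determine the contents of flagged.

flagged = {}

From (c): #229 ∉ flagged.
From (i): #221 ∉ flagged.
(d): #258 matches #229: #258 ∉ flagged.
Suppose #199 ∈ flagged: no assignment then satisfies all the clues, so #199 ∉ flagged.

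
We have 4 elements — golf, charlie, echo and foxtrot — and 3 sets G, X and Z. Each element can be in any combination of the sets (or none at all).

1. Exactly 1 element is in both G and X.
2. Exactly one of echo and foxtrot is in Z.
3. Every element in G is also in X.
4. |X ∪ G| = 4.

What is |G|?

1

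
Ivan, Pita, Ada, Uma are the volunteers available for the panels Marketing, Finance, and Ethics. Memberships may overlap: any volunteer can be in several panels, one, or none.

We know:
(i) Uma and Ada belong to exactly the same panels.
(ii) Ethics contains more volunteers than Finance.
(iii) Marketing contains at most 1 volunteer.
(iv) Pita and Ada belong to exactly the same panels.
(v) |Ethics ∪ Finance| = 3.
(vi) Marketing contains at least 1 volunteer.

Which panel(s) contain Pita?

Pita: Ethics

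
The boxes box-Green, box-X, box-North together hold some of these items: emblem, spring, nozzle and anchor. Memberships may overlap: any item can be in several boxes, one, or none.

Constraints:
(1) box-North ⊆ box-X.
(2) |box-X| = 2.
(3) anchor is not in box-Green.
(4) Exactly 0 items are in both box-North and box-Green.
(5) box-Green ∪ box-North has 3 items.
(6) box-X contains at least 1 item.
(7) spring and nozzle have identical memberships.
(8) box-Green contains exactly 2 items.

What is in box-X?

box-X = {anchor, emblem}

From (3): anchor ∉ box-Green.
Suppose emblem ∉ box-X: no assignment then satisfies all the clues, so emblem ∈ box-X.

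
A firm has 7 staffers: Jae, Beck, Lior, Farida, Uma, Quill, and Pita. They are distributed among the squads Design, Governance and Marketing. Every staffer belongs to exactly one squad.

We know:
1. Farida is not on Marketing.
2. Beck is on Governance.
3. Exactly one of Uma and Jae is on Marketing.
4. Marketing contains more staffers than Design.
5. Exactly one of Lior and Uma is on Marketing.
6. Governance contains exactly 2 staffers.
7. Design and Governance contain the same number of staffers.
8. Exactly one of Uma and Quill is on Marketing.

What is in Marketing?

Marketing = {Jae, Lior, Quill}

From (1): Farida ∉ Marketing.
From (2): Beck ∈ Governance.
Suppose Jae ∉ Marketing: no assignment then satisfies all the clues, so Jae ∈ Marketing.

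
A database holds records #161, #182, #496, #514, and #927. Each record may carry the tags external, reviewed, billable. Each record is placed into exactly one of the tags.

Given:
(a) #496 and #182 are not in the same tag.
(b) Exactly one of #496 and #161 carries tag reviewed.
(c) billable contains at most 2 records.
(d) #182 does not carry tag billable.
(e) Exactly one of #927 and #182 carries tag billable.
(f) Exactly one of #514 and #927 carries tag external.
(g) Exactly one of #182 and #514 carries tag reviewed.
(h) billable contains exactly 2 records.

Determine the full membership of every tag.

external = {#514}; reviewed = {#161, #182}; billable = {#496, #927}

From (d): #182 ∉ billable.
(e) (exactly one): #927 ∈ billable.
(f) (exactly one): #514 ∈ external.
(g) (exactly one): #182 ∈ reviewed.
(a): #496 ∉ reviewed.
(b) (exactly one): #161 ∈ reviewed.
(h): only 2 candidates remain for billable, so all are in.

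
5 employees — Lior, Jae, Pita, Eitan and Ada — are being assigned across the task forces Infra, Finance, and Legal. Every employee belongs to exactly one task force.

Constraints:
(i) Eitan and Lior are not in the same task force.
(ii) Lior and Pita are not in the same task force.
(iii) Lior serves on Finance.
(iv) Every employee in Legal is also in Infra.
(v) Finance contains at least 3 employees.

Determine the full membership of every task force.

Infra = {Eitan, Pita}; Finance = {Ada, Jae, Lior}; Legal = {}

From (iii): Lior ∈ Finance.
(i): Eitan ∉ Finance.
(ii): Pita ∉ Finance.
(v): only 3 candidates remain for Finance, so all are in.
Suppose Pita ∉ Infra: no assignment then satisfies all the clues, so Pita ∈ Infra.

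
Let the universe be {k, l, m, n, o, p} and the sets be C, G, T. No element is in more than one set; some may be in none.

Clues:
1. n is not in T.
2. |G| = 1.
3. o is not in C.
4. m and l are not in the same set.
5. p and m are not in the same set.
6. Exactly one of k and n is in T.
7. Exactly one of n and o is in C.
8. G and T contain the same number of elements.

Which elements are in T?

T = {k}

From (1): n ∉ T.
From (3): o ∉ C.
(6) (exactly one): k ∈ T.
(7) (exactly one): n ∈ C.
Suppose l ∈ T: no assignment then satisfies all the clues, so l ∉ T.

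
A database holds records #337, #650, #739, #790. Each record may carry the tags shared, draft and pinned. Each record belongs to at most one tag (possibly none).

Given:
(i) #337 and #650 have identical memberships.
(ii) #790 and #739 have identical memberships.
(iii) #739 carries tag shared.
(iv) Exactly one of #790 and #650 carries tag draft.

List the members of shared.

From (iii): #739 ∈ shared.
(ii): #790 matches #739: #790 ∈ shared.
(iv) (exactly one): #650 ∈ draft.
(i): #337 matches #650: #337 ∉ shared.
(i): #337 matches #650: #337 ∈ draft.

shared = {#739, #790}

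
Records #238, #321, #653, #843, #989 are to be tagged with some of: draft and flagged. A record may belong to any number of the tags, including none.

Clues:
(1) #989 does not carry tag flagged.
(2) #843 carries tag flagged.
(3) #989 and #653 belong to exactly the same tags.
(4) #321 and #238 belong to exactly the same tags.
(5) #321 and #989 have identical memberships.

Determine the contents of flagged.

flagged = {#843}

From (1): #989 ∉ flagged.
From (2): #843 ∈ flagged.
(3): #653 matches #989: #653 ∉ flagged.
(5): #321 matches #989: #321 ∉ flagged.
(4): #238 matches #321: #238 ∉ flagged.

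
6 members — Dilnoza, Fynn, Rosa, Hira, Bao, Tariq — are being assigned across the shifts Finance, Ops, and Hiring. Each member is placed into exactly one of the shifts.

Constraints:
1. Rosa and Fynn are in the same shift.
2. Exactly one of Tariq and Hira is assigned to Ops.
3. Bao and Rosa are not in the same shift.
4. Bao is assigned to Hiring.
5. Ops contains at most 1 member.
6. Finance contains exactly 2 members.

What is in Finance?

From (4): Bao ∈ Hiring.
(3): Rosa ∉ Hiring.
(1): Fynn matches Rosa: Fynn ∉ Hiring.
Suppose Dilnoza ∈ Finance: no assignment then satisfies all the clues, so Dilnoza ∉ Finance.

Finance = {Fynn, Rosa}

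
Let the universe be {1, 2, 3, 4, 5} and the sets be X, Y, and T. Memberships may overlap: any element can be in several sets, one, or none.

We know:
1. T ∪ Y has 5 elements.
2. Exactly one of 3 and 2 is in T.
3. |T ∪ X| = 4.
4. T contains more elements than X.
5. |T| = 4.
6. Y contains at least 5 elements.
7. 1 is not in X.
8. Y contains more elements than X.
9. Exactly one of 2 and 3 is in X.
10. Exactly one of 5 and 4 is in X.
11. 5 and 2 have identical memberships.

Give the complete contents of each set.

X = {2, 5}; Y = {1, 2, 3, 4, 5}; T = {1, 2, 4, 5}

From (7): 1 ∉ X.
(6): only 5 candidates remain for Y, so all are in.
Suppose 1 ∉ T: no assignment then satisfies all the clues, so 1 ∈ T.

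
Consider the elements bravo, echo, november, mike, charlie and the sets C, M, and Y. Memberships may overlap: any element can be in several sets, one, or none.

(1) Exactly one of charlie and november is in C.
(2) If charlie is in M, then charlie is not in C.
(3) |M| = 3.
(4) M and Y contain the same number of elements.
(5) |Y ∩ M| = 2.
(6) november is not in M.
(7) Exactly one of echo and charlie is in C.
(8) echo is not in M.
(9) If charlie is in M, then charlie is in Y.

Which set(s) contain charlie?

From (6): november ∉ M.
From (8): echo ∉ M.
(3): only 3 candidates remain for M, so all are in.
(9): charlie ∈ Y.
(2): charlie ∉ C.
(7) (exactly one): echo ∈ C.
(1) (exactly one): november ∈ C.

charlie: M, Y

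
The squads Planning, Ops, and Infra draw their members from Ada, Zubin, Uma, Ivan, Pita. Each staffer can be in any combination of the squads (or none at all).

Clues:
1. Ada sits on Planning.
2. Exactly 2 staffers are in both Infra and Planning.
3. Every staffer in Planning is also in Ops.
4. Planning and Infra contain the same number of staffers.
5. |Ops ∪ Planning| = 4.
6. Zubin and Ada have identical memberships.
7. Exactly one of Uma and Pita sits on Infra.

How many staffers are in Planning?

From (1): Ada ∈ Planning.
(3) with Ada ∈ Planning: Ada ∈ Ops.
(6): Zubin matches Ada: Zubin ∈ Planning.
(6): Zubin matches Ada: Zubin ∈ Ops.
Suppose Ada ∉ Infra: no assignment then satisfies all the clues, so Ada ∈ Infra.

3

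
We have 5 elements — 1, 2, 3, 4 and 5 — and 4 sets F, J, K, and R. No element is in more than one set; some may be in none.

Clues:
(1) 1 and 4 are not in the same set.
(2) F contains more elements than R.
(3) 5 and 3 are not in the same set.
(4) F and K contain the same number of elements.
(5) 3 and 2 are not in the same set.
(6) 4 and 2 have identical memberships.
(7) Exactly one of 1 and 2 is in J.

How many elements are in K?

1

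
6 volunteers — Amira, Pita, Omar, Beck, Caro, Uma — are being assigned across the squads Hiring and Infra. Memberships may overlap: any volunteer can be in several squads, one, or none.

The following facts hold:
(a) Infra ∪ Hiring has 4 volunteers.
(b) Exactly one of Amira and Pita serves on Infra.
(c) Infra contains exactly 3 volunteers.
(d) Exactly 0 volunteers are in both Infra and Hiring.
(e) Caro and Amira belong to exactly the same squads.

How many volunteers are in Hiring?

1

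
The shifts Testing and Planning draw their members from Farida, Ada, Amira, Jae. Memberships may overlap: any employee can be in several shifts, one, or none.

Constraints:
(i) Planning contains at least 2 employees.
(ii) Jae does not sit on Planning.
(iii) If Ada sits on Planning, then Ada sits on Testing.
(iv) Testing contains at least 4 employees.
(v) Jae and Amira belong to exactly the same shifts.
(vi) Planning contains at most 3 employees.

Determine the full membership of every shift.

Testing = {Ada, Amira, Farida, Jae}; Planning = {Ada, Farida}

From (ii): Jae ∉ Planning.
(iv): only 4 candidates remain for Testing, so all are in.
(v): Amira matches Jae: Amira ∉ Planning.
(i): only 2 candidates remain for Planning, so all are in.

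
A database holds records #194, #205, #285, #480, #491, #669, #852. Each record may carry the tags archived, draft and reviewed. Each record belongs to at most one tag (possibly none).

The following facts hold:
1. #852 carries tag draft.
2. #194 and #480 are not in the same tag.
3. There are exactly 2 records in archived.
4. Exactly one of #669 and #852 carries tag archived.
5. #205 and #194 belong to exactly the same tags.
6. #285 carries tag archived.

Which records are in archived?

archived = {#285, #669}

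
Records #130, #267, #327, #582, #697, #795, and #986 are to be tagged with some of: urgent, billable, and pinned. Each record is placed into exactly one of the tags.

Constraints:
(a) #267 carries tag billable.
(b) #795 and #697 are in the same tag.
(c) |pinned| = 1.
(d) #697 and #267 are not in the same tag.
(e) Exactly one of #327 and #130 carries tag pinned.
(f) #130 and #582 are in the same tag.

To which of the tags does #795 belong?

#795: urgent

From (a): #267 ∈ billable.
(d): #697 ∉ billable.
(b): #795 matches #697: #795 ∉ billable.
Suppose #795 ∉ urgent: no assignment then satisfies all the clues, so #795 ∈ urgent.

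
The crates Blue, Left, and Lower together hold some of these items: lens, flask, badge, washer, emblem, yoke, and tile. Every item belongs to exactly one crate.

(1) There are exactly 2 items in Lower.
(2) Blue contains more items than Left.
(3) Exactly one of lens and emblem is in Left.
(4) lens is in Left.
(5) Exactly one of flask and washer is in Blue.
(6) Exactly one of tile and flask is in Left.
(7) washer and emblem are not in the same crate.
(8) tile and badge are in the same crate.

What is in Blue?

Blue = {badge, tile, washer}

From (4): lens ∈ Left.
(3) (exactly one): emblem ∉ Left.
Suppose flask ∈ Blue: no assignment then satisfies all the clues, so flask ∉ Blue.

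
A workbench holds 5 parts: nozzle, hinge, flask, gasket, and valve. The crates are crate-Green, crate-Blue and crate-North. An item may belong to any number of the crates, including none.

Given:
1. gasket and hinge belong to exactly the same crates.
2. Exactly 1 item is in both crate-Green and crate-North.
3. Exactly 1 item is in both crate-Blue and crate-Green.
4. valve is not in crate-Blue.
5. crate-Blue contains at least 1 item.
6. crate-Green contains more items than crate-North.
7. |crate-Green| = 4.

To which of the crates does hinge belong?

hinge: crate-Green

From (4): valve ∉ crate-Blue.
Suppose hinge ∉ crate-Green: no assignment then satisfies all the clues, so hinge ∈ crate-Green.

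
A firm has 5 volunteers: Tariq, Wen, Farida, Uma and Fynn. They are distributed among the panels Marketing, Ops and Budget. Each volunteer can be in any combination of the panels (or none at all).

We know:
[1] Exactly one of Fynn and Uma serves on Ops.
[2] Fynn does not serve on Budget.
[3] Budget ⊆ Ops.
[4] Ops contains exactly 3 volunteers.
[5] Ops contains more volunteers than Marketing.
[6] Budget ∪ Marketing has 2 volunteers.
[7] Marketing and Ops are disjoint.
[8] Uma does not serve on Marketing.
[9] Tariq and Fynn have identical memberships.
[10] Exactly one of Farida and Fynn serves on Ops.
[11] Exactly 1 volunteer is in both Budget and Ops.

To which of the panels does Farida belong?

Farida: Marketing

From (2): Fynn ∉ Budget.
From (8): Uma ∉ Marketing.
(9): Tariq matches Fynn: Tariq ∉ Budget.
Suppose Farida ∉ Marketing: no assignment then satisfies all the clues, so Farida ∈ Marketing.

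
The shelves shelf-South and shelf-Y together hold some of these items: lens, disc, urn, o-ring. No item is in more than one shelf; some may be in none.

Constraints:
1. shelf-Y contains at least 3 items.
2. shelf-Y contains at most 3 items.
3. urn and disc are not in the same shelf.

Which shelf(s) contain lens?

lens: shelf-Y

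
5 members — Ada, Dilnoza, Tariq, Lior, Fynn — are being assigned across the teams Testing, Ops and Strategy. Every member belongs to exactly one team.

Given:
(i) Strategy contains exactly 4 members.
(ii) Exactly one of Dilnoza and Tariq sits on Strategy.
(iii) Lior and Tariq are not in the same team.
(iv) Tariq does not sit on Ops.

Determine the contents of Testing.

Testing = {Tariq}

From (iv): Tariq ∉ Ops.
Suppose Ada ∈ Testing: no assignment then satisfies all the clues, so Ada ∉ Testing.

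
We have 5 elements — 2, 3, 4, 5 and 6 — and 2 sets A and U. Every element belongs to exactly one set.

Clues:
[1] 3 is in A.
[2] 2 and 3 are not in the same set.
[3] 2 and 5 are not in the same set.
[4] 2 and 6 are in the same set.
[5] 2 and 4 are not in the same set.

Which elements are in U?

From (1): 3 ∈ A.
(2): 2 ∉ A.
(4): 6 matches 2: 6 ∉ A.
Only one set left: 2 ∈ U.
Only one set left: 6 ∈ U.
(3): 5 ∉ U.
(5): 4 ∉ U.
Only one set left: 4 ∈ A.
Only one set left: 5 ∈ A.

U = {2, 6}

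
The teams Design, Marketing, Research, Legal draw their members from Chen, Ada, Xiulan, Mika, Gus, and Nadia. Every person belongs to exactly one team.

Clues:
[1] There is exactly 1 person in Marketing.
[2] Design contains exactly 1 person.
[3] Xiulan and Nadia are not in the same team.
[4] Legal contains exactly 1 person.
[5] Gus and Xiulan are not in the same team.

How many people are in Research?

3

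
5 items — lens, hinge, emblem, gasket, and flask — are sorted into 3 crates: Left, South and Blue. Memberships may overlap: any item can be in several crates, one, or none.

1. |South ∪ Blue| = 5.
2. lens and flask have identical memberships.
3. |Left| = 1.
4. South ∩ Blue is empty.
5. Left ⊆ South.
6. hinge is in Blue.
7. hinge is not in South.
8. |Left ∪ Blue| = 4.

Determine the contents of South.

From (6): hinge ∈ Blue.
From (7): hinge ∉ South.
(5) contrapositive: hinge ∉ Left.
Suppose lens ∈ South: no assignment then satisfies all the clues, so lens ∉ South.

South = {emblem, gasket}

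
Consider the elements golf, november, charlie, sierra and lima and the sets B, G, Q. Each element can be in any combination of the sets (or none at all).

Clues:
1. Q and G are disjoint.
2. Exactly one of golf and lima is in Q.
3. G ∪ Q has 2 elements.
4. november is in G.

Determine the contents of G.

G = {november}

From (4): november ∈ G.
(1) (disjoint): november ∉ Q.
Suppose golf ∈ G: no assignment then satisfies all the clues, so golf ∉ G.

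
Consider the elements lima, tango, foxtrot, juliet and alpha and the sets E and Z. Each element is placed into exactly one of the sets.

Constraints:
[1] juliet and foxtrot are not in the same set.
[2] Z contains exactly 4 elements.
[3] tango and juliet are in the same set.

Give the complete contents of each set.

E = {foxtrot}; Z = {alpha, juliet, lima, tango}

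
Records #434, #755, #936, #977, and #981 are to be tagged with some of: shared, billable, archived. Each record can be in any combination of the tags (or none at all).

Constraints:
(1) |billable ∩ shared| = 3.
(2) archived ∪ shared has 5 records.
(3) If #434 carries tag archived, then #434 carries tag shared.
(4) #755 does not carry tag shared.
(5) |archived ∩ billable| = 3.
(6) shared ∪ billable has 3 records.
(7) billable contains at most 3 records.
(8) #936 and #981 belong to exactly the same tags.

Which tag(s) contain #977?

#977: archived

From (4): #755 ∉ shared.
Suppose #977 ∈ shared: no assignment then satisfies all the clues, so #977 ∉ shared.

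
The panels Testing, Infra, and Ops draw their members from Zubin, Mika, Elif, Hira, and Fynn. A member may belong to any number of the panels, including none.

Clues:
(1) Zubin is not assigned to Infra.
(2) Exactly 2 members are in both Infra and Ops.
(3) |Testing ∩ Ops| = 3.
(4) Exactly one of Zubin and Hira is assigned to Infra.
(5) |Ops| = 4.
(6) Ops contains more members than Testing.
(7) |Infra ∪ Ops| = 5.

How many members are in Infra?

3

From (1): Zubin ∉ Infra.
(4) (exactly one): Hira ∈ Infra.
Suppose Zubin ∉ Ops: no assignment then satisfies all the clues, so Zubin ∈ Ops.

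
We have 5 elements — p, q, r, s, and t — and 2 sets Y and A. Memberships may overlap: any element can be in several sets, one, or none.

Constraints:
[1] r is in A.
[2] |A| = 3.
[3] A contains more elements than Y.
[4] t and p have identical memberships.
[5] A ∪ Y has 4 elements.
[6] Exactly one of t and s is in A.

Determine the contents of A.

A = {p, r, t}

From (1): r ∈ A.
Suppose p ∉ A: no assignment then satisfies all the clues, so p ∈ A.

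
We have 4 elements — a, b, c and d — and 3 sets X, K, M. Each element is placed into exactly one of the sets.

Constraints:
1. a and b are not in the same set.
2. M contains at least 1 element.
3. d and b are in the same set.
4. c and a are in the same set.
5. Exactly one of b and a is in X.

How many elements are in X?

2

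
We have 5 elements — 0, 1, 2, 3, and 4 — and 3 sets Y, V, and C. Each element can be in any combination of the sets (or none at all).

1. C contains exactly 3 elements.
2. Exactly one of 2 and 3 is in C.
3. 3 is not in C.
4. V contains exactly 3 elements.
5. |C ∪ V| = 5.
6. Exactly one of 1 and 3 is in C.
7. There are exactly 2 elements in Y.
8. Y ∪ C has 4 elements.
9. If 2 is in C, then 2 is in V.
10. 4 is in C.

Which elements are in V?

V = {0, 2, 3}

From (3): 3 ∉ C.
From (10): 4 ∈ C.
(2) (exactly one): 2 ∈ C.
(6) (exactly one): 1 ∈ C.
(9): 2 ∈ V.
(1): C already has 3, so the rest are out.
Suppose 0 ∉ V: no assignment then satisfies all the clues, so 0 ∈ V.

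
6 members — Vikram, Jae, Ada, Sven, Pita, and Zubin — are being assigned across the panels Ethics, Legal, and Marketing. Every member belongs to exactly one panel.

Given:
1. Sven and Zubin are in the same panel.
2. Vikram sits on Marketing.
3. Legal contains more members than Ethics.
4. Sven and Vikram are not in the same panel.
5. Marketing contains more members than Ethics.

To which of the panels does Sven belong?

From (2): Vikram ∈ Marketing.
(4): Sven ∉ Marketing.
(1): Zubin matches Sven: Zubin ∉ Marketing.
Suppose Sven ∈ Ethics: no assignment then satisfies all the clues, so Sven ∉ Ethics.

Sven: Legal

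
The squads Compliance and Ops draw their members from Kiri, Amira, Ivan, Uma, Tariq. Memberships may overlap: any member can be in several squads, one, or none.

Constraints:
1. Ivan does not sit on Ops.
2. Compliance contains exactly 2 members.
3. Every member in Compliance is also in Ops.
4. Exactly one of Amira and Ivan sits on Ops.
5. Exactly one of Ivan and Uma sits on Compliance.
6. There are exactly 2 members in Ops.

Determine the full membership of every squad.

Compliance = {Amira, Uma}; Ops = {Amira, Uma}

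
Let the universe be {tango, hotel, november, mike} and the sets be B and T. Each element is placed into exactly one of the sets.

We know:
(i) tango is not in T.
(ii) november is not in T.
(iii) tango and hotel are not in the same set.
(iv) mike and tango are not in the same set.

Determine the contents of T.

T = {hotel, mike}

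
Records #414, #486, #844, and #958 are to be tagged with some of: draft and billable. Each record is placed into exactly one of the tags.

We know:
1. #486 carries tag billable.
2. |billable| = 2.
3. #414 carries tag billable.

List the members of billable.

billable = {#414, #486}

From (1): #486 ∈ billable.
From (3): #414 ∈ billable.
(2): billable already has 2, so the rest are out.
Only one tag left: #844 ∈ draft.
Only one tag left: #958 ∈ draft.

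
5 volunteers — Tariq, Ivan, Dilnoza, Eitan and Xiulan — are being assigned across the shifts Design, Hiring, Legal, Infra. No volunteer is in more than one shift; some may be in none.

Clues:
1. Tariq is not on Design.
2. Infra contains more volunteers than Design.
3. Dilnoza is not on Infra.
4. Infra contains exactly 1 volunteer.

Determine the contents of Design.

Design = {}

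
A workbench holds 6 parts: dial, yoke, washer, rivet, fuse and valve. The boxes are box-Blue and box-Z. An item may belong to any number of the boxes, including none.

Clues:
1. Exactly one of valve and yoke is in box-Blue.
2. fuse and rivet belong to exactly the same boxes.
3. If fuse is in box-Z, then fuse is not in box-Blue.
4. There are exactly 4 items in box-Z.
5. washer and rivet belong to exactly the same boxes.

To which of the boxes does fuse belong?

fuse: box-Z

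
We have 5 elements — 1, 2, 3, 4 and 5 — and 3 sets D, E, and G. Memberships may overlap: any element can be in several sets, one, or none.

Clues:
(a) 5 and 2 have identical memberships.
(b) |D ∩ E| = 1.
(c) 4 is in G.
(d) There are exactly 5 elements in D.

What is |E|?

1

From (c): 4 ∈ G.
(d): only 5 candidates remain for D, so all are in.
Suppose 2 ∈ E: no assignment then satisfies all the clues, so 2 ∉ E.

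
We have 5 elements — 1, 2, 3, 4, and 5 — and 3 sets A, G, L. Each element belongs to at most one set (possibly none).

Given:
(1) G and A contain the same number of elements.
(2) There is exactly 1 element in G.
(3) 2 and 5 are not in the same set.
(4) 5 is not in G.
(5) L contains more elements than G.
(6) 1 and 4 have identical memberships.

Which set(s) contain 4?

4: L

From (4): 5 ∉ G.
Suppose 4 ∈ A: no assignment then satisfies all the clues, so 4 ∉ A.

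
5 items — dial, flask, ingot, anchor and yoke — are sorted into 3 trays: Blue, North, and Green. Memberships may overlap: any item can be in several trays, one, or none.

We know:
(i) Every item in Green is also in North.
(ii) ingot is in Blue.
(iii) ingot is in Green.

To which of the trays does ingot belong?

ingot: Blue, Green, North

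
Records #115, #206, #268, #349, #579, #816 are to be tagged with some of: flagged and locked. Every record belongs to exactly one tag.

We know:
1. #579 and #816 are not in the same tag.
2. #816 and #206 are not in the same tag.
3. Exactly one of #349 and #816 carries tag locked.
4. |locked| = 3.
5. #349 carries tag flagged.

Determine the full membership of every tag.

flagged = {#206, #349, #579}; locked = {#115, #268, #816}

From (5): #349 ∈ flagged.
(3) (exactly one): #816 ∈ locked.
(1): #579 ∉ locked.
(2): #206 ∉ locked.
(4): only 3 candidates remain for locked, so all are in.
Only one tag left: #206 ∈ flagged.
Only one tag left: #579 ∈ flagged.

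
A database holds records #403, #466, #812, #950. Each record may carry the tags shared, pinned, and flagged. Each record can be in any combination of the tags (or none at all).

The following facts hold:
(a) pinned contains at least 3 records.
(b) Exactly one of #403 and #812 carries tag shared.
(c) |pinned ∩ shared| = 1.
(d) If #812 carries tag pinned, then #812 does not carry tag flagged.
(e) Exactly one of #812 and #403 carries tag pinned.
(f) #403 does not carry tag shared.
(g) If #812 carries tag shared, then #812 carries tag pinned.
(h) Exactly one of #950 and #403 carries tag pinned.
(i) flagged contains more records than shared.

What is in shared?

shared = {#812}

From (f): #403 ∉ shared.
(b) (exactly one): #812 ∈ shared.
(g): #812 ∈ pinned.
(d): #812 ∉ flagged.
(e) (exactly one): #403 ∉ pinned.
(h) (exactly one): #950 ∈ pinned.
(a): only 3 candidates remain for pinned, so all are in.
Suppose #466 ∈ shared: no assignment then satisfies all the clues, so #466 ∉ shared.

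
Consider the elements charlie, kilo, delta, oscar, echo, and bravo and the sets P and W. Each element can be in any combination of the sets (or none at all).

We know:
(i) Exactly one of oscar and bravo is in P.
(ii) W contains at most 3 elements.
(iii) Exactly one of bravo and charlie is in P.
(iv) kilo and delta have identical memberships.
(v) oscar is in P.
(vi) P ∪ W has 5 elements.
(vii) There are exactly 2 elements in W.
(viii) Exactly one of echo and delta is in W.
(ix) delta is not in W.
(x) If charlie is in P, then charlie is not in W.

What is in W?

W = {echo, oscar}

From (v): oscar ∈ P.
From (ix): delta ∉ W.
(i) (exactly one): bravo ∉ P.
(iii) (exactly one): charlie ∈ P.
(iv): kilo matches delta: kilo ∉ W.
(viii) (exactly one): echo ∈ W.
(x): charlie ∉ W.
Suppose oscar ∉ W: no assignment then satisfies all the clues, so oscar ∈ W.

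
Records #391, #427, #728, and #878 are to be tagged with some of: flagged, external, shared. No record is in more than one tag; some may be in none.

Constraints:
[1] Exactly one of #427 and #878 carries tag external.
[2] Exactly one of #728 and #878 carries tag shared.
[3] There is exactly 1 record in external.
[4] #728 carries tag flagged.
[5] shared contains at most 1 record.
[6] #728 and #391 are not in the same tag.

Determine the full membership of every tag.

From (4): #728 ∈ flagged.
(2) (exactly one): #878 ∈ shared.
(5): shared already has 1, so the rest are out.
(6): #391 ∉ flagged.
(1) (exactly one): #427 ∈ external.
(3): external already has 1, so the rest are out.

flagged = {#728}; external = {#427}; shared = {#878}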